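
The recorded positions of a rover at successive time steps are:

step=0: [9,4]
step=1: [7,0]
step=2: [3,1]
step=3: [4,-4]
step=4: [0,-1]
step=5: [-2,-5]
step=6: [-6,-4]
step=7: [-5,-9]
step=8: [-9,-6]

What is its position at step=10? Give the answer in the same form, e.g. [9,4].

Step-to-step displacements: [-2,-4], [-4,+1], [+1,-5], [-4,+3], [-2,-4], [-4,+1], [+1,-5], [-4,+3] — a repeating cycle of length 4.
step 9: apply [-2,-4] → [-11,-10]
step 10: apply [-4,+1] → [-15,-9]

[-15,-9]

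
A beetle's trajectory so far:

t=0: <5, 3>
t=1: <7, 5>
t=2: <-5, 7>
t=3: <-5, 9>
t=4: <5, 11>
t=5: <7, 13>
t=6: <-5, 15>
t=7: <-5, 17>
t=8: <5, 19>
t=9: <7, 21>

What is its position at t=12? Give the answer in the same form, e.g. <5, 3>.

<5, 27>

The first coordinate repeats the cycle [5, 7, -5, -5] with period 4; step 12 mod 4 = 0, giving 5.
The second coordinate changes by +2 each step, so at step 12 it is 3 + 12·(2) = 27.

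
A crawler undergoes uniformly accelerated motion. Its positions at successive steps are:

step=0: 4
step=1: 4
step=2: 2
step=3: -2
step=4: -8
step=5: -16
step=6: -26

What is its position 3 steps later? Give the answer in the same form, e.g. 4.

First differences are +0, -2, -4, -6, -8, -10; their common second difference is -2 (constant acceleration).
step 7: -26 − 12 → -38
step 8: -38 − 14 → -52
step 9: -52 − 16 → -68

-68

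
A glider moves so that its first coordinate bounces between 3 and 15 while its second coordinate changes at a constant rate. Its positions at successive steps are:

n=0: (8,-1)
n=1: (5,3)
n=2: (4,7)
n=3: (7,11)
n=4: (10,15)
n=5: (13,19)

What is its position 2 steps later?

(11,27)

The first coordinate reflects between 3 and 15, moving 3 per step.
  step 6: 13 → 14
  step 7: 14 → 11
The second coordinate changes by +4 each step: at step 7 it is 27.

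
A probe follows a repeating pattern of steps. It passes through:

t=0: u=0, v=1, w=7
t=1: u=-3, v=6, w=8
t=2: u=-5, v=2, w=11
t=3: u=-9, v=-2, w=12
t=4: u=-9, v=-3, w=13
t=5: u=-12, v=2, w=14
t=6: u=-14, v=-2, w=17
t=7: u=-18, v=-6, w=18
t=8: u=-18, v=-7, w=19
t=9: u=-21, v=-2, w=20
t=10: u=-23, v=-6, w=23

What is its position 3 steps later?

Step-to-step displacements: (-3, +5, +1), (-2, -4, +3), (-4, -4, +1), (+0, -1, +1), (-3, +5, +1), (-2, -4, +3), (-4, -4, +1), (+0, -1, +1), (-3, +5, +1), (-2, -4, +3) — a repeating cycle of length 4.
step 11: apply (-4, -4, +1) → u=-27, v=-10, w=24
step 12: apply (+0, -1, +1) → u=-27, v=-11, w=25
step 13: apply (-3, +5, +1) → u=-30, v=-6, w=26

u=-30, v=-6, w=26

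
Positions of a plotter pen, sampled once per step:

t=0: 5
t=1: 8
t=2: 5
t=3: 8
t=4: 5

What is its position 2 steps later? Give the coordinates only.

Step-to-step displacements: +3, -3, +3, -3; each is -1× the previous.
step 5: 5 + 3 → 8
step 6: 8 − 3 → 5

5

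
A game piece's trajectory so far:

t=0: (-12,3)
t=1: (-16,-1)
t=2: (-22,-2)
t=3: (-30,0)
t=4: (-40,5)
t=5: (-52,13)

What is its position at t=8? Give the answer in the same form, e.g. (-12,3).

(-100,55)

Taking differences between consecutive positions: (-4,-4), (-6,-1), (-8,+2), (-10,+5), (-12,+8). These grow by (-2,+3) each step.
step 6: (-52,13) + (-14,+11) → (-66,24)
step 7: (-66,24) + (-16,+14) → (-82,38)
step 8: (-82,38) + (-18,+17) → (-100,55)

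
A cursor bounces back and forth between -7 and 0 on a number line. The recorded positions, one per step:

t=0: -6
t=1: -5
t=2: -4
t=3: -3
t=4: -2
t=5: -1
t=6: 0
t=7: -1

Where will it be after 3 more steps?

The value reflects between -7 and 0, moving 1 per step.
  step 8: -1 → -2
  step 9: -2 → -3
  step 10: -3 → -4

-4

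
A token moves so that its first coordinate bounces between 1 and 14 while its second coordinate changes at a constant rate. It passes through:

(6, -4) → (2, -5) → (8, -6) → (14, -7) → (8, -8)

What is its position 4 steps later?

(10, -12)

The first coordinate reflects between 1 and 14, moving 6 per step.
  step 5: 8 → 2
  step 6: 2 → 6
  step 7: 6 → 12
  step 8: 12 → 10
The second coordinate changes by -1 each step: at step 8 it is -12.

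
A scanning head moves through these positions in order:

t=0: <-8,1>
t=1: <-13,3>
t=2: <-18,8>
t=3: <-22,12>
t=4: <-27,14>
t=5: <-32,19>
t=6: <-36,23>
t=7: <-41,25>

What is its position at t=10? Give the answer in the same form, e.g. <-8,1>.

The moves between consecutive positions are <-5,+2>, <-5,+5>, <-4,+4>, <-5,+2>, <-5,+5>, <-4,+4>, <-5,+2>; they repeat the 3-cycle [<-5,+2>, <-5,+5>, <-4,+4>].
step 8: apply <-5,+5> → <-46,30>
step 9: apply <-4,+4> → <-50,34>
step 10: apply <-5,+2> → <-55,36>

<-55,36>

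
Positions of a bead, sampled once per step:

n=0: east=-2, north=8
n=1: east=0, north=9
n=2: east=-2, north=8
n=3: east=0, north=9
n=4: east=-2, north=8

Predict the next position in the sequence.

Consecutive displacements (+2, +1), (-2, -1), (+2, +1), (-2, -1) scale by a factor of -1 each step.
step 5: east=-2, north=8 + (+2, +1) → east=0, north=9

east=0, north=9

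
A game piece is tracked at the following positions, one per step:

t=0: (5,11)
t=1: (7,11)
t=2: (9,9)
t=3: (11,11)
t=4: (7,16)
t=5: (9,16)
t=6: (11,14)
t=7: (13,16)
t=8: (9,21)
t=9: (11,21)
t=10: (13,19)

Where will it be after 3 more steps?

(13,26)

Differencing gives (+2,+0), (+2,-2), (+2,+2), (-4,+5), (+2,+0), (+2,-2), (+2,+2), (-4,+5), (+2,+0), (+2,-2). This is the pattern (+2,+0), (+2,-2), (+2,+2), (-4,+5) repeated.
step 11: apply (+2,+2) → (15,21)
step 12: apply (-4,+5) → (11,26)
step 13: apply (+2,+0) → (13,26)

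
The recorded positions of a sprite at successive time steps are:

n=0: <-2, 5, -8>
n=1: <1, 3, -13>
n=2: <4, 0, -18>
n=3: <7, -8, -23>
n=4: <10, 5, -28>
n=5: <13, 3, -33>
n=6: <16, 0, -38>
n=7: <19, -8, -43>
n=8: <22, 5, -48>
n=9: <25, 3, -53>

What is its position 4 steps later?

First: linear, +3 per step → 37 at step 13.
Second: cycles through 5, 3, 0, -8 every 4 steps. Step 13 lands at position 1 of the cycle → 3.
Third: linear, -5 per step → -73 at step 13.

<37, 3, -73>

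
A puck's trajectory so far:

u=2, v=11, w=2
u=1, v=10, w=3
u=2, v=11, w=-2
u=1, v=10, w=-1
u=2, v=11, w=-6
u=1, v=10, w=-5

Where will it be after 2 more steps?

Step-to-step displacements: (-1, -1, +1), (+1, +1, -5), (-1, -1, +1), (+1, +1, -5), (-1, -1, +1) — a repeating cycle of length 2.
step 6: apply (+1, +1, -5) → u=2, v=11, w=-10
step 7: apply (-1, -1, +1) → u=1, v=10, w=-9

u=1, v=10, w=-9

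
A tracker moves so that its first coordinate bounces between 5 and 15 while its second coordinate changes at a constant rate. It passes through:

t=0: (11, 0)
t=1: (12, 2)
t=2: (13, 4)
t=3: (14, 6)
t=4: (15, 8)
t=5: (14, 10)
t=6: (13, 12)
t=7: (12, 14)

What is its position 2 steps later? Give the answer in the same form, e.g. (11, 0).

(10, 18)

The first coordinate travels 1 per step and bounces off the walls at 5 and 15.
  step 8: 12 → 11
  step 9: 11 → 10
The second coordinate changes by +2 each step: at step 9 it is 18.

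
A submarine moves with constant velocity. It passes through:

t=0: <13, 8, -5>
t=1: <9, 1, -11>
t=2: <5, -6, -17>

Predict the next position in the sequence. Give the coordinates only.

<1, -13, -23>

The position changes by <-4, -7, -6> every step.
step 3: <5, -6, -17> + <-4, -7, -6> → <1, -13, -23>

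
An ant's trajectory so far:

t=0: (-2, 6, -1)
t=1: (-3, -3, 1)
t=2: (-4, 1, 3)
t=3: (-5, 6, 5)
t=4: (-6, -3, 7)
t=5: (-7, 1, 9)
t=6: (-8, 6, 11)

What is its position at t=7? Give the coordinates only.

First: linear, -1 per step → -9 at step 7.
Second: cycles through 6, -3, 1 every 3 steps. Step 7 lands at position 1 of the cycle → -3.
Third: linear, +2 per step → 13 at step 7.

(-9, -3, 13)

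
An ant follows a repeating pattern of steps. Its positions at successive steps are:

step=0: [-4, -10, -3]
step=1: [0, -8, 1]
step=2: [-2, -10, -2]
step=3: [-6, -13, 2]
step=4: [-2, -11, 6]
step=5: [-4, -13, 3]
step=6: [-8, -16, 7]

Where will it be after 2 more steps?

Differencing gives [+4, +2, +4], [-2, -2, -3], [-4, -3, +4], [+4, +2, +4], [-2, -2, -3], [-4, -3, +4]. This is the pattern [+4, +2, +4], [-2, -2, -3], [-4, -3, +4] repeated.
step 7: apply [+4, +2, +4] → [-4, -14, 11]
step 8: apply [-2, -2, -3] → [-6, -16, 8]

[-6, -16, 8]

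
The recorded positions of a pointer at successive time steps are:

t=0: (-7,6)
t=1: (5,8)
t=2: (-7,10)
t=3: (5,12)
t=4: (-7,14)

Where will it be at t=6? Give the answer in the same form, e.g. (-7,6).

The first coordinate repeats the cycle [-7, 5] with period 2; step 6 mod 2 = 0, giving -7.
The second coordinate changes by +2 each step, so at step 6 it is 6 + 6·(2) = 18.

(-7,18)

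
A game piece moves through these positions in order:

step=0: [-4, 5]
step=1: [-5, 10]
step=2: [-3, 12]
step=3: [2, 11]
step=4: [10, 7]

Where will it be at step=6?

Successive displacements: [-1, +5], [+2, +2], [+5, -1], [+8, -4] — each changes by [+3, -3].
step 5: [10, 7] + [+11, -7] → [21, 0]
step 6: [21, 0] + [+14, -10] → [35, -10]

[35, -10]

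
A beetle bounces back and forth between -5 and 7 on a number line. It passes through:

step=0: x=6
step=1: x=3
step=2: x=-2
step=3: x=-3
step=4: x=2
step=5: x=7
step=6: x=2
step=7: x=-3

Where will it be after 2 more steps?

The value travels 5 per step and bounces off the walls at -5 and 7.
  step 8: -3 → -2
  step 9: -2 → 3

x=3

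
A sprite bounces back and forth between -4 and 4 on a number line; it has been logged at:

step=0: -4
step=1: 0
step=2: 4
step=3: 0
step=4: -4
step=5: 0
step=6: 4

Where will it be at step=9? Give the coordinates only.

The value travels 4 per step and bounces off the walls at -4 and 4.
  step 7: 4 → 0
  step 8: 0 → -4
  step 9: -4 → 0

0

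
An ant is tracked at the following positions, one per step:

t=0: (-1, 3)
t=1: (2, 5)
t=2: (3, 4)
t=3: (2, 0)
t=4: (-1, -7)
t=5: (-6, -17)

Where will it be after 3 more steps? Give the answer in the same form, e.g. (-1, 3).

Taking differences between consecutive positions: (+3, +2), (+1, -1), (-1, -4), (-3, -7), (-5, -10). These grow by (-2, -3) each step.
step 6: (-6, -17) + (-7, -13) → (-13, -30)
step 7: (-13, -30) + (-9, -16) → (-22, -46)
step 8: (-22, -46) + (-11, -19) → (-33, -65)

(-33, -65)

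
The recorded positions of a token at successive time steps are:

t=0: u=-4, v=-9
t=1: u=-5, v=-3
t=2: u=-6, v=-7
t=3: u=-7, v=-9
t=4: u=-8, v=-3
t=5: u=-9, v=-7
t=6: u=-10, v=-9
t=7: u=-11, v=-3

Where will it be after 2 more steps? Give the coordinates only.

u=-13, v=-9

The u coordinate changes by -1 each step, so at step 9 it is -4 + 9·(-1) = -13.
The v coordinate repeats the cycle [-9, -3, -7] with period 3; step 9 mod 3 = 0, giving -9.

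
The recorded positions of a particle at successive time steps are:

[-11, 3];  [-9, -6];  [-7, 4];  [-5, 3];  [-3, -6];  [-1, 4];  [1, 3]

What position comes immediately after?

The first coordinate changes by +2 each step, so at step 7 it is -11 + 7·(2) = 3.
The second coordinate repeats the cycle [3, -6, 4] with period 3; step 7 mod 3 = 1, giving -6.

[3, -6]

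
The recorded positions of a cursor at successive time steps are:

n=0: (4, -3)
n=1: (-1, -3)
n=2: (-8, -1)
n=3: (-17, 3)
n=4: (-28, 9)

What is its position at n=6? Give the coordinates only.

(-56, 27)

Taking differences between consecutive positions: (-5, +0), (-7, +2), (-9, +4), (-11, +6). These grow by (-2, +2) each step.
step 5: (-28, 9) + (-13, +8) → (-41, 17)
step 6: (-41, 17) + (-15, +10) → (-56, 27)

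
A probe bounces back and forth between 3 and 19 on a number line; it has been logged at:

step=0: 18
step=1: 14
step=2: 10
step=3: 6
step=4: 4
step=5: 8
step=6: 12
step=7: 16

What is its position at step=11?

The value travels 4 per step and bounces off the walls at 3 and 19.
  step 8: 16 → 18
  step 9: 18 → 14
  step 10: 14 → 10
  step 11: 10 → 6

6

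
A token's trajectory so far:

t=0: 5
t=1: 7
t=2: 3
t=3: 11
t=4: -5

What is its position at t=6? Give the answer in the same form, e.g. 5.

-37

The jumps are +2, -4, +8, -16 — a geometric progression with ratio -2.
step 5: -5 + 32 → 27
step 6: 27 − 64 → -37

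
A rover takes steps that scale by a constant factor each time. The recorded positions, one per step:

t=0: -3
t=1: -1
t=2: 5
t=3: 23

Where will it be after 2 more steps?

Step-to-step displacements: +2, +6, +18; each is 3× the previous.
step 4: 23 + 54 → 77
step 5: 77 + 162 → 239

239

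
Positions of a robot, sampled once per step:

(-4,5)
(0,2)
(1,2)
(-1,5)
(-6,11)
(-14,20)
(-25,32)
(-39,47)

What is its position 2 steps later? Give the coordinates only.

(-76,86)

First differences are (+4,-3), (+1,+0), (-2,+3), (-5,+6), (-8,+9), (-11,+12), (-14,+15); their common second difference is (-3,+3) (constant acceleration).
step 8: (-39,47) + (-17,+18) → (-56,65)
step 9: (-56,65) + (-20,+21) → (-76,86)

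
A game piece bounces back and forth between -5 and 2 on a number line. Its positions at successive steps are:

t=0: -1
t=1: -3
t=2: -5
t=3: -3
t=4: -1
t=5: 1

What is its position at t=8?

-3

The value travels 2 per step and bounces off the walls at -5 and 2.
  step 6: 1 → 1
  step 7: 1 → -1
  step 8: -1 → -3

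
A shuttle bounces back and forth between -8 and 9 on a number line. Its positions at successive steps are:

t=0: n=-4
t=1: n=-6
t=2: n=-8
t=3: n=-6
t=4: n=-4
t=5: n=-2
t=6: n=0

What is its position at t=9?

The value reflects between -8 and 9, moving 2 per step.
  step 7: 0 → 2
  step 8: 2 → 4
  step 9: 4 → 6

n=6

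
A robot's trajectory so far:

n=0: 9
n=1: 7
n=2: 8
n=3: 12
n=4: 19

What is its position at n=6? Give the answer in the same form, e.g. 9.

42

Successive displacements: -2, +1, +4, +7 — each changes by +3.
step 5: 19 + 10 → 29
step 6: 29 + 13 → 42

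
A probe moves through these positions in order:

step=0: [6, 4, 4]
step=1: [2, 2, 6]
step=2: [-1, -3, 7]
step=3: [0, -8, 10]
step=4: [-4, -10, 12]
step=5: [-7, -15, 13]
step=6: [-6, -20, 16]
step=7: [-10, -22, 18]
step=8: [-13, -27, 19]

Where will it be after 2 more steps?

Step-to-step displacements: [-4, -2, +2], [-3, -5, +1], [+1, -5, +3], [-4, -2, +2], [-3, -5, +1], [+1, -5, +3], [-4, -2, +2], [-3, -5, +1] — a repeating cycle of length 3.
step 9: apply [+1, -5, +3] → [-12, -32, 22]
step 10: apply [-4, -2, +2] → [-16, -34, 24]

[-16, -34, 24]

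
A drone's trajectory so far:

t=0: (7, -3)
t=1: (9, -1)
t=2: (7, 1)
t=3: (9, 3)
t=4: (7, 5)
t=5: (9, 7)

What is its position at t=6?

First: cycles through 7, 9 every 2 steps. Step 6 lands at position 0 of the cycle → 7.
Second: linear, +2 per step → 9 at step 6.

(7, 9)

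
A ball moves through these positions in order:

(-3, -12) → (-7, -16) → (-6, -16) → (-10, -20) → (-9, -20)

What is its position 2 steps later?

Differencing gives (-4, -4), (+1, +0), (-4, -4), (+1, +0). This is the pattern (-4, -4), (+1, +0) repeated.
step 5: apply (-4, -4) → (-13, -24)
step 6: apply (+1, +0) → (-12, -24)

(-12, -24)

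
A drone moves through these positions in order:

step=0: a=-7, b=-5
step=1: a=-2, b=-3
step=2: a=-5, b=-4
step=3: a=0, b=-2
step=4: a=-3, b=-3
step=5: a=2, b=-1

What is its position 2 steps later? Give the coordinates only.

a=4, b=0

Differencing gives (+5, +2), (-3, -1), (+5, +2), (-3, -1), (+5, +2). This is the pattern (+5, +2), (-3, -1) repeated.
step 6: apply (-3, -1) → a=-1, b=-2
step 7: apply (+5, +2) → a=4, b=0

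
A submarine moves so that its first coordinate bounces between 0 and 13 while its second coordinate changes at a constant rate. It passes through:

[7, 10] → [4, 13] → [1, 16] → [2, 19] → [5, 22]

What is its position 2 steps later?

[11, 28]

The first coordinate reflects between 0 and 13, moving 3 per step.
  step 5: 5 → 8
  step 6: 8 → 11
The second coordinate changes by +3 each step: at step 6 it is 28.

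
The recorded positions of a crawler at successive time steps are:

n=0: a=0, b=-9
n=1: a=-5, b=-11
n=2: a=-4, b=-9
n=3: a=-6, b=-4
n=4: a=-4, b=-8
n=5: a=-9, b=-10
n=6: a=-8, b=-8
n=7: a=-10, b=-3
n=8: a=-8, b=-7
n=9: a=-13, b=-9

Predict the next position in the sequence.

Step-to-step displacements: (-5, -2), (+1, +2), (-2, +5), (+2, -4), (-5, -2), (+1, +2), (-2, +5), (+2, -4), (-5, -2) — a repeating cycle of length 4.
step 10: apply (+1, +2) → a=-12, b=-7

a=-12, b=-7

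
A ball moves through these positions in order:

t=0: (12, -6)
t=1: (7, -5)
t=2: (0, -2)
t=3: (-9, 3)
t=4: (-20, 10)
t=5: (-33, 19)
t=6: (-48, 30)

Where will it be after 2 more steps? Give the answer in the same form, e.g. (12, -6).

(-84, 58)

First differences are (-5, +1), (-7, +3), (-9, +5), (-11, +7), (-13, +9), (-15, +11); their common second difference is (-2, +2) (constant acceleration).
step 7: (-48, 30) + (-17, +13) → (-65, 43)
step 8: (-65, 43) + (-19, +15) → (-84, 58)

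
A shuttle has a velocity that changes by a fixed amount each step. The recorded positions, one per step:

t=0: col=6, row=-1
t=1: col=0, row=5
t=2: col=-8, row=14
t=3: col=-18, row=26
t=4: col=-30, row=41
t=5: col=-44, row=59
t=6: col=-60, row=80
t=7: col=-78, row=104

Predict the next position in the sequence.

Successive displacements: (-6,+6), (-8,+9), (-10,+12), (-12,+15), (-14,+18), (-16,+21), (-18,+24) — each changes by (-2,+3).
step 8: col=-78, row=104 + (-20,+27) → col=-98, row=131

col=-98, row=131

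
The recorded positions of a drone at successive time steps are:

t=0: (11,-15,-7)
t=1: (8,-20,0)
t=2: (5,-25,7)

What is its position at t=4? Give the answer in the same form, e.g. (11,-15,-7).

(-1,-35,21)

Constant displacement of (-3,-5,+7) per step.
step 3: (5,-25,7) + (-3,-5,+7) → (2,-30,14)
step 4: (2,-30,14) + (-3,-5,+7) → (-1,-35,21)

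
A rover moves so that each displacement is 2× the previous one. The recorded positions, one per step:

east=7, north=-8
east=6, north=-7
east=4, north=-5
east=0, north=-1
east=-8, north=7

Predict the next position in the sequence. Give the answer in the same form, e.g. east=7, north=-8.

east=-24, north=23

Consecutive displacements (-1, +1), (-2, +2), (-4, +4), (-8, +8) scale by a factor of 2 each step.
step 5: east=-8, north=7 + (-16, +16) → east=-24, north=23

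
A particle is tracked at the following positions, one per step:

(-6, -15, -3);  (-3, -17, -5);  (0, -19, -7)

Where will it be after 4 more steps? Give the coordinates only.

(12, -27, -15)

Each step adds (+3, -2, -2) to the position.
step 3: (0, -19, -7) + (+3, -2, -2) → (3, -21, -9)
step 4: (3, -21, -9) + (+3, -2, -2) → (6, -23, -11)
step 5: (6, -23, -11) + (+3, -2, -2) → (9, -25, -13)
step 6: (9, -25, -13) + (+3, -2, -2) → (12, -27, -15)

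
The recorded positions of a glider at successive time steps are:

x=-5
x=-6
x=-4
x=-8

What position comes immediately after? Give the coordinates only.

Consecutive displacements -1, +2, -4 scale by a factor of -2 each step.
step 4: -8 + 8 → x=0

x=0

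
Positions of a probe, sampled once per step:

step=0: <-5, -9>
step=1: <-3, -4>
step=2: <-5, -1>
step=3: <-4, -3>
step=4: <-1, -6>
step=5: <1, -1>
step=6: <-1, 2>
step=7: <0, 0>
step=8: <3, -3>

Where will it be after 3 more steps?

Step-to-step displacements: <+2, +5>, <-2, +3>, <+1, -2>, <+3, -3>, <+2, +5>, <-2, +3>, <+1, -2>, <+3, -3> — a repeating cycle of length 4.
step 9: apply <+2, +5> → <5, 2>
step 10: apply <-2, +3> → <3, 5>
step 11: apply <+1, -2> → <4, 3>

<4, 3>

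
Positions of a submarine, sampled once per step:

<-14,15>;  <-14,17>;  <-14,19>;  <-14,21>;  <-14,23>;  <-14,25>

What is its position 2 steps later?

Each step adds <+0,+2> to the position.
step 6: <-14,25> + <+0,+2> → <-14,27>
step 7: <-14,27> + <+0,+2> → <-14,29>

<-14,29>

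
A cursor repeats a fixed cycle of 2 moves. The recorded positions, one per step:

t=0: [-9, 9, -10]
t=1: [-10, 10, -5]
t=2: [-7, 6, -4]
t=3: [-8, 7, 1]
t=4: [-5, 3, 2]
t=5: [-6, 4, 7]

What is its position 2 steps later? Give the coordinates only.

[-4, 1, 13]

Differencing gives [-1, +1, +5], [+3, -4, +1], [-1, +1, +5], [+3, -4, +1], [-1, +1, +5]. This is the pattern [-1, +1, +5], [+3, -4, +1] repeated.
step 6: apply [+3, -4, +1] → [-3, 0, 8]
step 7: apply [-1, +1, +5] → [-4, 1, 13]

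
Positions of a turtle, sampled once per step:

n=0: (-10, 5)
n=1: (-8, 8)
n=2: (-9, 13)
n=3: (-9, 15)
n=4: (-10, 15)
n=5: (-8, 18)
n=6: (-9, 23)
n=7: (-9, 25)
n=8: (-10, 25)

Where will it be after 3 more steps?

Step-to-step displacements: (+2, +3), (-1, +5), (+0, +2), (-1, +0), (+2, +3), (-1, +5), (+0, +2), (-1, +0) — a repeating cycle of length 4.
step 9: apply (+2, +3) → (-8, 28)
step 10: apply (-1, +5) → (-9, 33)
step 11: apply (+0, +2) → (-9, 35)

(-9, 35)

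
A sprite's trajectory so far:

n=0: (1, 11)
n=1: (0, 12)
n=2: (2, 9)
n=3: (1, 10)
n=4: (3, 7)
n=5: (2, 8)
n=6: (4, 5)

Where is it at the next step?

(3, 6)

Step-to-step displacements: (-1, +1), (+2, -3), (-1, +1), (+2, -3), (-1, +1), (+2, -3) — a repeating cycle of length 2.
step 7: apply (-1, +1) → (3, 6)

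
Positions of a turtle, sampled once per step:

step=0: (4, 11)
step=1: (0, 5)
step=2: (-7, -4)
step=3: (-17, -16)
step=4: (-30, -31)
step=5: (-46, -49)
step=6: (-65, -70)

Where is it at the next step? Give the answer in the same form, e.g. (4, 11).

(-87, -94)

First differences are (-4, -6), (-7, -9), (-10, -12), (-13, -15), (-16, -18), (-19, -21); their common second difference is (-3, -3) (constant acceleration).
step 7: (-65, -70) + (-22, -24) → (-87, -94)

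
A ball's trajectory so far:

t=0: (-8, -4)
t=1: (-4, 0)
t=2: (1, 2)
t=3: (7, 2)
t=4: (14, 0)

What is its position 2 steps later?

(31, -10)

Taking differences between consecutive positions: (+4, +4), (+5, +2), (+6, +0), (+7, -2). These grow by (+1, -2) each step.
step 5: (14, 0) + (+8, -4) → (22, -4)
step 6: (22, -4) + (+9, -6) → (31, -10)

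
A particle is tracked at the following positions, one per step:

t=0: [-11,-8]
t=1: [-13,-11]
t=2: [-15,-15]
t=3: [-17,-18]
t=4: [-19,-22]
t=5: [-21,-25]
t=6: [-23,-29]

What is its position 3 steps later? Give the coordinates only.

The moves between consecutive positions are [-2,-3], [-2,-4], [-2,-3], [-2,-4], [-2,-3], [-2,-4]; they repeat the 2-cycle [[-2,-3], [-2,-4]].
step 7: apply [-2,-3] → [-25,-32]
step 8: apply [-2,-4] → [-27,-36]
step 9: apply [-2,-3] → [-29,-39]

[-29,-39]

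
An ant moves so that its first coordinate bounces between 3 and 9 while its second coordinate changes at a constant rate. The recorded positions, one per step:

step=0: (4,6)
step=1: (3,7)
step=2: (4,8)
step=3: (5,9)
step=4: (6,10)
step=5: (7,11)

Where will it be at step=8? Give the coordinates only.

The first coordinate travels 1 per step and bounces off the walls at 3 and 9.
  step 6: 7 → 8
  step 7: 8 → 9
  step 8: 9 → 8
The second coordinate changes by +1 each step: at step 8 it is 14.

(8,14)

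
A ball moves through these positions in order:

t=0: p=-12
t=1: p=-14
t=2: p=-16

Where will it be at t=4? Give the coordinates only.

The position changes by -2 every step.
step 3: -16 − 2 → p=-18
step 4: -18 − 2 → p=-20

p=-20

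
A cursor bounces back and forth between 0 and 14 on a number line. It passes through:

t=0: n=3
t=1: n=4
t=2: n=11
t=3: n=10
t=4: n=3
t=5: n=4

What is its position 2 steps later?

The value travels 7 per step and bounces off the walls at 0 and 14.
  step 6: 4 → 11
  step 7: 11 → 10

n=10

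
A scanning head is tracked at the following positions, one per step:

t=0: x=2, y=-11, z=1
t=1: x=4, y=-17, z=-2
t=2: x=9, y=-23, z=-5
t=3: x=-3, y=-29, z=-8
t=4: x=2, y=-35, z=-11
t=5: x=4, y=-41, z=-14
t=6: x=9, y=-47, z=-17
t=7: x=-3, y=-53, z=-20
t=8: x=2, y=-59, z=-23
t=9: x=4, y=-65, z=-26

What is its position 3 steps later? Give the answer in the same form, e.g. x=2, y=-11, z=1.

X: cycles through 2, 4, 9, -3 every 4 steps. Step 12 lands at position 0 of the cycle → 2.
Y: linear, -6 per step → -83 at step 12.
Z: linear, -3 per step → -35 at step 12.

x=2, y=-83, z=-35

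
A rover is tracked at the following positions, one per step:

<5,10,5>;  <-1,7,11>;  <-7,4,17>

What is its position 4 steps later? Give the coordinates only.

<-31,-8,41>

Each step adds <-6,-3,+6> to the position.
step 3: <-7,4,17> + <-6,-3,+6> → <-13,1,23>
step 4: <-13,1,23> + <-6,-3,+6> → <-19,-2,29>
step 5: <-19,-2,29> + <-6,-3,+6> → <-25,-5,35>
step 6: <-25,-5,35> + <-6,-3,+6> → <-31,-8,41>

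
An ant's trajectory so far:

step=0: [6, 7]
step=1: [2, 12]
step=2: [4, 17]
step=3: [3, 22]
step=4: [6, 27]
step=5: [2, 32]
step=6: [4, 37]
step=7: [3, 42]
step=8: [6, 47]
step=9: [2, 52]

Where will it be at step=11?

[3, 62]

First: cycles through 6, 2, 4, 3 every 4 steps. Step 11 lands at position 3 of the cycle → 3.
Second: linear, +5 per step → 62 at step 11.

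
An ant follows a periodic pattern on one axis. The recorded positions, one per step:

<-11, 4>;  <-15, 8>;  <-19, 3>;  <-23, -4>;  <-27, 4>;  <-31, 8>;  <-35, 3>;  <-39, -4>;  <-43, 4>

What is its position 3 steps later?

<-55, -4>

The first coordinate changes by -4 each step, so at step 11 it is -11 + 11·(-4) = -55.
The second coordinate repeats the cycle [4, 8, 3, -4] with period 4; step 11 mod 4 = 3, giving -4.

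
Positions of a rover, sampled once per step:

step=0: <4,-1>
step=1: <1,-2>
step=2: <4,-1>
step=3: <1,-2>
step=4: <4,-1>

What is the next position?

The jumps are <-3,-1>, <+3,+1>, <-3,-1>, <+3,+1> — a geometric progression with ratio -1.
step 5: <4,-1> + <-3,-1> → <1,-2>

<1,-2>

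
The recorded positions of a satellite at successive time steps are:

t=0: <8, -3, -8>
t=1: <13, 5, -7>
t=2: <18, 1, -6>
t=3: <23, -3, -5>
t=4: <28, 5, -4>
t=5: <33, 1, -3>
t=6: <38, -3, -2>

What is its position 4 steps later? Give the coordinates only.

First: linear, +5 per step → 58 at step 10.
Second: cycles through -3, 5, 1 every 3 steps. Step 10 lands at position 1 of the cycle → 5.
Third: linear, +1 per step → 2 at step 10.

<58, 5, 2>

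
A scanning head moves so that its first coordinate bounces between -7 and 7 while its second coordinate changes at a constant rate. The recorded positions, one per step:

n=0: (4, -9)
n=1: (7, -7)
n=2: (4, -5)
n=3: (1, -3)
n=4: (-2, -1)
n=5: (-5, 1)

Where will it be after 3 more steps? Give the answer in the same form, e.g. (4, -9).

(0, 7)

The first coordinate reflects between -7 and 7, moving 3 per step.
  step 6: -5 → -6
  step 7: -6 → -3
  step 8: -3 → 0
The second coordinate changes by +2 each step: at step 8 it is 7.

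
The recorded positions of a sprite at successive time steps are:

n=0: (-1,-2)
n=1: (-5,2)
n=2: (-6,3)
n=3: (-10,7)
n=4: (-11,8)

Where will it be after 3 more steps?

(-20,17)

Step-to-step displacements: (-4,+4), (-1,+1), (-4,+4), (-1,+1) — a repeating cycle of length 2.
step 5: apply (-4,+4) → (-15,12)
step 6: apply (-1,+1) → (-16,13)
step 7: apply (-4,+4) → (-20,17)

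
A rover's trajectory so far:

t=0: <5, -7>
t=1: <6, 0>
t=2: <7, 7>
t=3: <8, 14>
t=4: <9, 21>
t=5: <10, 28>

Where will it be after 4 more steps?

Constant displacement of <+1, +7> per step.
step 6: <10, 28> + <+1, +7> → <11, 35>
step 7: <11, 35> + <+1, +7> → <12, 42>
step 8: <12, 42> + <+1, +7> → <13, 49>
step 9: <13, 49> + <+1, +7> → <14, 56>

<14, 56>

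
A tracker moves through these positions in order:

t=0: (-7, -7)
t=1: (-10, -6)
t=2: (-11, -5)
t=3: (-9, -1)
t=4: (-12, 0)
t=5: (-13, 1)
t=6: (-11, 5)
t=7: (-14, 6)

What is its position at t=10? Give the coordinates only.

(-16, 12)

Step-to-step displacements: (-3, +1), (-1, +1), (+2, +4), (-3, +1), (-1, +1), (+2, +4), (-3, +1) — a repeating cycle of length 3.
step 8: apply (-1, +1) → (-15, 7)
step 9: apply (+2, +4) → (-13, 11)
step 10: apply (-3, +1) → (-16, 12)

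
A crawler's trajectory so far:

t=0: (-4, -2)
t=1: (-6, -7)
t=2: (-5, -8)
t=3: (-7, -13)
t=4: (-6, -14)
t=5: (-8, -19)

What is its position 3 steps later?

The moves between consecutive positions are (-2, -5), (+1, -1), (-2, -5), (+1, -1), (-2, -5); they repeat the 2-cycle [(-2, -5), (+1, -1)].
step 6: apply (+1, -1) → (-7, -20)
step 7: apply (-2, -5) → (-9, -25)
step 8: apply (+1, -1) → (-8, -26)

(-8, -26)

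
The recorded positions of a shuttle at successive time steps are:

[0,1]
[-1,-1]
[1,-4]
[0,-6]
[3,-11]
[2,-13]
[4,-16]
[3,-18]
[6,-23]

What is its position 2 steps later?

Differencing gives [-1,-2], [+2,-3], [-1,-2], [+3,-5], [-1,-2], [+2,-3], [-1,-2], [+3,-5]. This is the pattern [-1,-2], [+2,-3], [-1,-2], [+3,-5] repeated.
step 9: apply [-1,-2] → [5,-25]
step 10: apply [+2,-3] → [7,-28]

[7,-28]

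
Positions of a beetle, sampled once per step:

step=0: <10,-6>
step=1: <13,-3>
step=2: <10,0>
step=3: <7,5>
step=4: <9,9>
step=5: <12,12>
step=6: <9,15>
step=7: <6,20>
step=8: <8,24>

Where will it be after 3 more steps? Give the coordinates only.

The moves between consecutive positions are <+3,+3>, <-3,+3>, <-3,+5>, <+2,+4>, <+3,+3>, <-3,+3>, <-3,+5>, <+2,+4>; they repeat the 4-cycle [<+3,+3>, <-3,+3>, <-3,+5>, <+2,+4>].
step 9: apply <+3,+3> → <11,27>
step 10: apply <-3,+3> → <8,30>
step 11: apply <-3,+5> → <5,35>

<5,35>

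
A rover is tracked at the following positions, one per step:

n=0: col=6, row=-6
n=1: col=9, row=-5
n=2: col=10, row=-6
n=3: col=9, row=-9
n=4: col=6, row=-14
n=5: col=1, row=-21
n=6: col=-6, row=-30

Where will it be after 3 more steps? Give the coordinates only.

col=-39, row=-69

Taking differences between consecutive positions: (+3,+1), (+1,-1), (-1,-3), (-3,-5), (-5,-7), (-7,-9). These grow by (-2,-2) each step.
step 7: col=-6, row=-30 + (-9,-11) → col=-15, row=-41
step 8: col=-15, row=-41 + (-11,-13) → col=-26, row=-54
step 9: col=-26, row=-54 + (-13,-15) → col=-39, row=-69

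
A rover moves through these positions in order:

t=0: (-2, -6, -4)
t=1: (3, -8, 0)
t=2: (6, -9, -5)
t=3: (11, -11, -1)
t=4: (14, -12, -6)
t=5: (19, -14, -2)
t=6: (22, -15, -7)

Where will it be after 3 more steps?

(35, -20, -4)

Differencing gives (+5, -2, +4), (+3, -1, -5), (+5, -2, +4), (+3, -1, -5), (+5, -2, +4), (+3, -1, -5). This is the pattern (+5, -2, +4), (+3, -1, -5) repeated.
step 7: apply (+5, -2, +4) → (27, -17, -3)
step 8: apply (+3, -1, -5) → (30, -18, -8)
step 9: apply (+5, -2, +4) → (35, -20, -4)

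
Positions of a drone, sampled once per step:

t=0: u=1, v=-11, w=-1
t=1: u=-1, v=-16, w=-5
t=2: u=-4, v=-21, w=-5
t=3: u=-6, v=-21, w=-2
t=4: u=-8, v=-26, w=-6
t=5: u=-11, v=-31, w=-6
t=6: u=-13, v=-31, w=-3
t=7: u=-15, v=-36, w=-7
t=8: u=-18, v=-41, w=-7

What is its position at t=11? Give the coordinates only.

Step-to-step displacements: (-2, -5, -4), (-3, -5, +0), (-2, +0, +3), (-2, -5, -4), (-3, -5, +0), (-2, +0, +3), (-2, -5, -4), (-3, -5, +0) — a repeating cycle of length 3.
step 9: apply (-2, +0, +3) → u=-20, v=-41, w=-4
step 10: apply (-2, -5, -4) → u=-22, v=-46, w=-8
step 11: apply (-3, -5, +0) → u=-25, v=-51, w=-8

u=-25, v=-51, w=-8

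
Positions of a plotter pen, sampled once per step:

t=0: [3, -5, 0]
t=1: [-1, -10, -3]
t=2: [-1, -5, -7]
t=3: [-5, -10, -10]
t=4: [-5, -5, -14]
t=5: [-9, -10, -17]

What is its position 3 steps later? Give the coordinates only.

Step-to-step displacements: [-4, -5, -3], [+0, +5, -4], [-4, -5, -3], [+0, +5, -4], [-4, -5, -3] — a repeating cycle of length 2.
step 6: apply [+0, +5, -4] → [-9, -5, -21]
step 7: apply [-4, -5, -3] → [-13, -10, -24]
step 8: apply [+0, +5, -4] → [-13, -5, -28]

[-13, -5, -28]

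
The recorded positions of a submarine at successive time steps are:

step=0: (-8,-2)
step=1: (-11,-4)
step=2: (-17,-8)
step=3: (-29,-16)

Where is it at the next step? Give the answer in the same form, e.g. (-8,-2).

(-53,-32)

The jumps are (-3,-2), (-6,-4), (-12,-8) — a geometric progression with ratio 2.
step 4: (-29,-16) + (-24,-16) → (-53,-32)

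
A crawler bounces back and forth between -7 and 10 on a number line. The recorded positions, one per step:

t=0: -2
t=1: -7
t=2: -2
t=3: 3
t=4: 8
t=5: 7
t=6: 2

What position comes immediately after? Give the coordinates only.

The value reflects between -7 and 10, moving 5 per step.
  step 7: 2 → -3

-3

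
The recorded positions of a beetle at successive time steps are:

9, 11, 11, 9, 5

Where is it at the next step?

Successive displacements: +2, +0, -2, -4 — each changes by -2.
step 5: 5 − 6 → -1

-1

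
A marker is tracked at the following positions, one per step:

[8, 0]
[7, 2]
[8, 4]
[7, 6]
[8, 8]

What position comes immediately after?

[7, 10]

The first coordinate repeats the cycle [8, 7] with period 2; step 5 mod 2 = 1, giving 7.
The second coordinate changes by +2 each step, so at step 5 it is 0 + 5·(2) = 10.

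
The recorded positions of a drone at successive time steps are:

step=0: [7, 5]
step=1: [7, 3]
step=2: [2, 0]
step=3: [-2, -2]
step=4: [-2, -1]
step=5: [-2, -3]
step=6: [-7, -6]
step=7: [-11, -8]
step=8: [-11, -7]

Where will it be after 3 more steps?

[-20, -14]

Differencing gives [+0, -2], [-5, -3], [-4, -2], [+0, +1], [+0, -2], [-5, -3], [-4, -2], [+0, +1]. This is the pattern [+0, -2], [-5, -3], [-4, -2], [+0, +1] repeated.
step 9: apply [+0, -2] → [-11, -9]
step 10: apply [-5, -3] → [-16, -12]
step 11: apply [-4, -2] → [-20, -14]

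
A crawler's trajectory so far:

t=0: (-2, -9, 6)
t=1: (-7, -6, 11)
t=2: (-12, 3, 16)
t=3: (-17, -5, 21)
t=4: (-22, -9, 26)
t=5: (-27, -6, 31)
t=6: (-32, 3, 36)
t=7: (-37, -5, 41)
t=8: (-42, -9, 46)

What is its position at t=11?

(-57, -5, 61)

First: linear, -5 per step → -57 at step 11.
Second: cycles through -9, -6, 3, -5 every 4 steps. Step 11 lands at position 3 of the cycle → -5.
Third: linear, +5 per step → 61 at step 11.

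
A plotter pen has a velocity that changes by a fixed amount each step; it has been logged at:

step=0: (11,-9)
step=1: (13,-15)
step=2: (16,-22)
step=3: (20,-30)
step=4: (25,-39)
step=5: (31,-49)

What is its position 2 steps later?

First differences are (+2,-6), (+3,-7), (+4,-8), (+5,-9), (+6,-10); their common second difference is (+1,-1) (constant acceleration).
step 6: (31,-49) + (+7,-11) → (38,-60)
step 7: (38,-60) + (+8,-12) → (46,-72)

(46,-72)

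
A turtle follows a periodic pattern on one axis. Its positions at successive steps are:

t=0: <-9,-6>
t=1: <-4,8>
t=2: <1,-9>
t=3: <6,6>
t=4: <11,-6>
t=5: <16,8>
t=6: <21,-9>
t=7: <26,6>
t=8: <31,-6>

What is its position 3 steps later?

First: linear, +5 per step → 46 at step 11.
Second: cycles through -6, 8, -9, 6 every 4 steps. Step 11 lands at position 3 of the cycle → 6.

<46,6>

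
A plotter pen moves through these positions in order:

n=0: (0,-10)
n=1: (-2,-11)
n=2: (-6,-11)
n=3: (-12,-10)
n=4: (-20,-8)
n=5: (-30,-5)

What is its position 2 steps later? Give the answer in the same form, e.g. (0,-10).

Taking differences between consecutive positions: (-2,-1), (-4,+0), (-6,+1), (-8,+2), (-10,+3). These grow by (-2,+1) each step.
step 6: (-30,-5) + (-12,+4) → (-42,-1)
step 7: (-42,-1) + (-14,+5) → (-56,4)

(-56,4)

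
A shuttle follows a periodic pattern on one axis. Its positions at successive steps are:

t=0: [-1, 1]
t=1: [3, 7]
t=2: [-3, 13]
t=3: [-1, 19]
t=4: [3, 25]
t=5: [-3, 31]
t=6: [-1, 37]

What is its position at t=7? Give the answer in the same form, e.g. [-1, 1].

[3, 43]

The first coordinate repeats the cycle [-1, 3, -3] with period 3; step 7 mod 3 = 1, giving 3.
The second coordinate changes by +6 each step, so at step 7 it is 1 + 7·(6) = 43.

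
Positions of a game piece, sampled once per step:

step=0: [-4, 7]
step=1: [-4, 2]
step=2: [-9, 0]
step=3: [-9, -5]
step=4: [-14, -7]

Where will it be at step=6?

Differencing gives [+0, -5], [-5, -2], [+0, -5], [-5, -2]. This is the pattern [+0, -5], [-5, -2] repeated.
step 5: apply [+0, -5] → [-14, -12]
step 6: apply [-5, -2] → [-19, -14]

[-19, -14]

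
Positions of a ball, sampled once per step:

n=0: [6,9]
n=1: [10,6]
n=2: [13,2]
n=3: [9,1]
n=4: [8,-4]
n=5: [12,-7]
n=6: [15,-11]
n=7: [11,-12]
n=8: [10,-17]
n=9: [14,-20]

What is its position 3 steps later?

Differencing gives [+4,-3], [+3,-4], [-4,-1], [-1,-5], [+4,-3], [+3,-4], [-4,-1], [-1,-5], [+4,-3]. This is the pattern [+4,-3], [+3,-4], [-4,-1], [-1,-5] repeated.
step 10: apply [+3,-4] → [17,-24]
step 11: apply [-4,-1] → [13,-25]
step 12: apply [-1,-5] → [12,-30]

[12,-30]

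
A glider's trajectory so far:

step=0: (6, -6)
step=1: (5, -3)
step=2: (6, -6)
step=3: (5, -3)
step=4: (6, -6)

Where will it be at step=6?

(6, -6)

Step-to-step displacements: (-1, +3), (+1, -3), (-1, +3), (+1, -3); each is -1× the previous.
step 5: (6, -6) + (-1, +3) → (5, -3)
step 6: (5, -3) + (+1, -3) → (6, -6)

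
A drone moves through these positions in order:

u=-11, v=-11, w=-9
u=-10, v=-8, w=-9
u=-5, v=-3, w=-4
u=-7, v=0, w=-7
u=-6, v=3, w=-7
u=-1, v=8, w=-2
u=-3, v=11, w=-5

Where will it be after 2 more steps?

Differencing gives (+1, +3, +0), (+5, +5, +5), (-2, +3, -3), (+1, +3, +0), (+5, +5, +5), (-2, +3, -3). This is the pattern (+1, +3, +0), (+5, +5, +5), (-2, +3, -3) repeated.
step 7: apply (+1, +3, +0) → u=-2, v=14, w=-5
step 8: apply (+5, +5, +5) → u=3, v=19, w=0

u=3, v=19, w=0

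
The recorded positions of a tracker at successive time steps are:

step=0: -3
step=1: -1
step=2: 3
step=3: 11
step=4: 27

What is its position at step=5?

The jumps are +2, +4, +8, +16 — a geometric progression with ratio 2.
step 5: 27 + 32 → 59

59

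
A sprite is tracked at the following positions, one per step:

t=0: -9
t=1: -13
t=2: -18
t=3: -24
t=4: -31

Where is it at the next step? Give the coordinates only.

-39

First differences are -4, -5, -6, -7; their common second difference is -1 (constant acceleration).
step 5: -31 − 8 → -39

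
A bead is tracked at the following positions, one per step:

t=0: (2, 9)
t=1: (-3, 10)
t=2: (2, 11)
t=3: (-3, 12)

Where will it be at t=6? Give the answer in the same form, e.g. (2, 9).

First: cycles through 2, -3 every 2 steps. Step 6 lands at position 0 of the cycle → 2.
Second: linear, +1 per step → 15 at step 6.

(2, 15)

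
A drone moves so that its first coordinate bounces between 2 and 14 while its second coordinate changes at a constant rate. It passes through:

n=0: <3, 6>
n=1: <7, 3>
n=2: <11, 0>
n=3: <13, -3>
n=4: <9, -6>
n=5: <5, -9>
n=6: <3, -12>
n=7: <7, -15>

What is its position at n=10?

<9, -24>

The first coordinate travels 4 per step and bounces off the walls at 2 and 14.
  step 8: 7 → 11
  step 9: 11 → 13
  step 10: 13 → 9
The second coordinate changes by -3 each step: at step 10 it is -24.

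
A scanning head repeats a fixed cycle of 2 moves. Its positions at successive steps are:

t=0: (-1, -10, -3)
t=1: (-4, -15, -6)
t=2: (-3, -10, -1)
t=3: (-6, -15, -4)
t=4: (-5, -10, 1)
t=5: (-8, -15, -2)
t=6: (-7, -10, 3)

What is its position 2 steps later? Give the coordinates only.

(-9, -10, 5)

Differencing gives (-3, -5, -3), (+1, +5, +5), (-3, -5, -3), (+1, +5, +5), (-3, -5, -3), (+1, +5, +5). This is the pattern (-3, -5, -3), (+1, +5, +5) repeated.
step 7: apply (-3, -5, -3) → (-10, -15, 0)
step 8: apply (+1, +5, +5) → (-9, -10, 5)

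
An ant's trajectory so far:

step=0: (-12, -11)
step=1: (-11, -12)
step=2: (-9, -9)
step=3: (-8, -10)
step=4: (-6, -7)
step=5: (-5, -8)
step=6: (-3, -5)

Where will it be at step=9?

(1, -4)

Step-to-step displacements: (+1, -1), (+2, +3), (+1, -1), (+2, +3), (+1, -1), (+2, +3) — a repeating cycle of length 2.
step 7: apply (+1, -1) → (-2, -6)
step 8: apply (+2, +3) → (0, -3)
step 9: apply (+1, -1) → (1, -4)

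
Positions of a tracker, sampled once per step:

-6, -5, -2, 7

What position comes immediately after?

34

The jumps are +1, +3, +9 — a geometric progression with ratio 3.
step 4: 7 + 27 → 34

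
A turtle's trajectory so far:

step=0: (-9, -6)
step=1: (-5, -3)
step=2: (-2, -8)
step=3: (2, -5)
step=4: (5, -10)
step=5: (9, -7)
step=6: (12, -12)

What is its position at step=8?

Differencing gives (+4, +3), (+3, -5), (+4, +3), (+3, -5), (+4, +3), (+3, -5). This is the pattern (+4, +3), (+3, -5) repeated.
step 7: apply (+4, +3) → (16, -9)
step 8: apply (+3, -5) → (19, -14)

(19, -14)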